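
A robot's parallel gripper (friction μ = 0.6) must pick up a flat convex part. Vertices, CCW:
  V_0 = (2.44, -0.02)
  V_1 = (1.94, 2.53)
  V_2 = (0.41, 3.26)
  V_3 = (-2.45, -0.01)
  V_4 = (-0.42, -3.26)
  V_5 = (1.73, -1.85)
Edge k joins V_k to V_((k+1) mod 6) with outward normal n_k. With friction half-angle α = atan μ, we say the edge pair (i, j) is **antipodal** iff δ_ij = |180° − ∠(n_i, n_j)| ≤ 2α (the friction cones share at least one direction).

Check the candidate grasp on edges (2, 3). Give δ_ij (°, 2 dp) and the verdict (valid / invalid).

α = atan 0.6 = 30.96°;  2α = 61.93°
edge 2: e_2 = (-2.86, -3.27);  n_2 = (-0.7527, +0.6583)
edge 3: e_3 = (+2.03, -3.25);  n_3 = (-0.8481, -0.5298)
∠(n_2, n_3) = 73.16°
δ = |180° − 73.16°| = 106.84°
106.84° > 2α = 61.93°  →  invalid

δ = 106.84°, invalid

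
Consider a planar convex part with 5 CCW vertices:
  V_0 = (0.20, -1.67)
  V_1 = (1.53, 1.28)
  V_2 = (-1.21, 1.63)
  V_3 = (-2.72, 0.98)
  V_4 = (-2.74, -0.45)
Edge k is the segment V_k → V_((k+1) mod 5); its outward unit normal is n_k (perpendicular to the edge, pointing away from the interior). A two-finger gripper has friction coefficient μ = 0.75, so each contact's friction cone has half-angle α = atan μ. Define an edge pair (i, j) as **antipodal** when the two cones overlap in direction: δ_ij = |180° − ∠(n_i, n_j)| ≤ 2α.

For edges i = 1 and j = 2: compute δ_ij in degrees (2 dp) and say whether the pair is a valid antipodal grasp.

α = atan 0.75 = 36.87°;  2α = 73.74°
edge 1: e_1 = (-2.74, +0.35);  n_1 = (+0.1267, +0.9919)
edge 2: e_2 = (-1.51, -0.65);  n_2 = (-0.3954, +0.9185)
∠(n_1, n_2) = 30.57°
δ = |180° − 30.57°| = 149.43°
149.43° > 2α = 73.74°  →  invalid

δ = 149.43°, invalid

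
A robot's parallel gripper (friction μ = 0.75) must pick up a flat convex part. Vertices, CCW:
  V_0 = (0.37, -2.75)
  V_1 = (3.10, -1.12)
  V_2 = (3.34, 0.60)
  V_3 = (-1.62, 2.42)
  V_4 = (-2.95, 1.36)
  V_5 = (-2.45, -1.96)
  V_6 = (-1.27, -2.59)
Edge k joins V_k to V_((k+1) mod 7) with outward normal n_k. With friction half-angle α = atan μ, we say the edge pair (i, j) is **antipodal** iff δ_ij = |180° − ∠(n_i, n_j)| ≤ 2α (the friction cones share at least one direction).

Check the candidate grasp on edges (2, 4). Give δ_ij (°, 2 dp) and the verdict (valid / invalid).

α = atan 0.75 = 36.87°;  2α = 73.74°
edge 2: e_2 = (-4.96, +1.82);  n_2 = (+0.3445, +0.9388)
edge 4: e_4 = (+0.50, -3.32);  n_4 = (-0.9888, -0.1489)
∠(n_2, n_4) = 118.71°
δ = |180° − 118.71°| = 61.29°
61.29° ≤ 2α = 73.74°  →  valid

δ = 61.29°, valid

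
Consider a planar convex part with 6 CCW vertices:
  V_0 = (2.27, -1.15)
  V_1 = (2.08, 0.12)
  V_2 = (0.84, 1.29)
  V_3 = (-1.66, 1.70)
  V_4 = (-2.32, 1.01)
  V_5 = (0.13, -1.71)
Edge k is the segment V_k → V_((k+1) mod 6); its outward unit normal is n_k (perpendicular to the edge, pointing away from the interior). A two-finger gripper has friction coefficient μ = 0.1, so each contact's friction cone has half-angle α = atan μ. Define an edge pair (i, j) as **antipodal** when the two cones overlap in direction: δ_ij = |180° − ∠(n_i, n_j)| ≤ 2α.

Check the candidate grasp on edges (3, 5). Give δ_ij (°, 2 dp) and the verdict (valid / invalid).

α = atan 0.1 = 5.71°;  2α = 11.42°
edge 3: e_3 = (-0.66, -0.69);  n_3 = (-0.7226, +0.6912)
edge 5: e_5 = (+2.14, +0.56);  n_5 = (+0.2532, -0.9674)
∠(n_3, n_5) = 148.39°
δ = |180° − 148.39°| = 31.61°
31.61° > 2α = 11.42°  →  invalid

δ = 31.61°, invalid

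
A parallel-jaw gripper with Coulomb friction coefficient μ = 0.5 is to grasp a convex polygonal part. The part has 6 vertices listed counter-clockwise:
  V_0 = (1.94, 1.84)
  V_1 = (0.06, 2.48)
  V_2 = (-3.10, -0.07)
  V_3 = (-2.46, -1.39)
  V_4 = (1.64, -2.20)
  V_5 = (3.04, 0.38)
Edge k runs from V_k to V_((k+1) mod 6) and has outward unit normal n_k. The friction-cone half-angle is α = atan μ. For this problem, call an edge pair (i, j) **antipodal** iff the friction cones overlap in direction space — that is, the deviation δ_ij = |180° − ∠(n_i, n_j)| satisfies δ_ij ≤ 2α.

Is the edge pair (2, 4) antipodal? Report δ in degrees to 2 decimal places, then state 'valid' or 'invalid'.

α = atan 0.5 = 26.57°;  2α = 53.13°
edge 2: e_2 = (+0.64, -1.32);  n_2 = (-0.8998, -0.4363)
edge 4: e_4 = (+1.40, +2.58);  n_4 = (+0.8789, -0.4769)
∠(n_2, n_4) = 125.65°
δ = |180° − 125.65°| = 54.35°
54.35° > 2α = 53.13°  →  invalid

δ = 54.35°, invalid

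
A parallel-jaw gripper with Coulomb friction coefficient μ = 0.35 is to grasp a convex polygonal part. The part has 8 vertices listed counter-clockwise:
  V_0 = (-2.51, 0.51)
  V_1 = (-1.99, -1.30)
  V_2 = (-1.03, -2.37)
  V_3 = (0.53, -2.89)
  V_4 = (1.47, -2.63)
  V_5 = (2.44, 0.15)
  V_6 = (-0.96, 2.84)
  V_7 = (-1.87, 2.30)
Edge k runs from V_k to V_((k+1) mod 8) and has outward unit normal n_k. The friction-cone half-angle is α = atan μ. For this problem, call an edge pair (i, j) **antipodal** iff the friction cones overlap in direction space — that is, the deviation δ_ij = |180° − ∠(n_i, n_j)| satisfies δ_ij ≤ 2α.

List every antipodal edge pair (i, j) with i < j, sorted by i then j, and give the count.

α = atan 0.35 = 19.29°;  2α = 38.58°
n_0 = (-0.9611, -0.2761)
n_1 = (-0.7443, -0.6678)
n_2 = (-0.3162, -0.9487)
n_3 = (+0.2666, -0.9638)
n_4 = (+0.9442, -0.3294)
n_5 = (+0.6205, +0.7842)
n_6 = (-0.5103, +0.8600)
n_7 = (-0.9416, +0.3367)
  (0,1): δ = 154.13°  ·
  (0,2): δ = 124.46°  ·
  (0,3): δ = 90.57°  ·
  (0,4): δ = 35.26°  ✓
  (0,5): δ = 35.62°  ✓
  (0,6): δ = 104.66°  ·
  (0,7): δ = 144.30°  ·
  (1,2): δ = 150.33°  ·
  (1,3): δ = 116.44°  ·
  (1,4): δ = 61.13°  ·
  (1,5): δ = 9.75°  ✓
  (1,6): δ = 78.79°  ·
  (1,7): δ = 118.43°  ·
  (2,3): δ = 146.10°  ·
  (2,4): δ = 90.80°  ·
  (2,5): δ = 19.92°  ✓
  (2,6): δ = 49.12°  ·
  (2,7): δ = 88.76°  ·
  (3,4): δ = 124.70°  ·
  (3,5): δ = 53.81°  ·
  (3,6): δ = 15.22°  ✓
  (3,7): δ = 54.86°  ·
  (4,5): δ = 109.12°  ·
  (4,6): δ = 40.08°  ·
  (4,7): δ = 0.44°  ✓
  (5,6): δ = 110.96°  ·
  (5,7): δ = 71.32°  ·
  (6,7): δ = 140.36°  ·
antipodal pairs: 6

count = 6; pairs: (0,4), (0,5), (1,5), (2,5), (3,6), (4,7)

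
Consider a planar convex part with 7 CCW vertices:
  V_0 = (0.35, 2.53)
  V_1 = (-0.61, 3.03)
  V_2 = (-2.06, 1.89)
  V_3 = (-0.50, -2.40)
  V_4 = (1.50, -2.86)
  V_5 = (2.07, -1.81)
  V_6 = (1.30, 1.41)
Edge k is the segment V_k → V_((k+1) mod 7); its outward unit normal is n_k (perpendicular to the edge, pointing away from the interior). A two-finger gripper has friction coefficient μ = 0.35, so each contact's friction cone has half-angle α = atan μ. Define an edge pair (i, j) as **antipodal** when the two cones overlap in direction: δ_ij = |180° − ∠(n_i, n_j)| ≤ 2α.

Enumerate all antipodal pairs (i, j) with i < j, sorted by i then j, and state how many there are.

count = 5; pairs: (0,3), (1,4), (2,5), (2,6), (3,6)

α = atan 0.35 = 19.29°;  2α = 38.58°
n_0 = (+0.4619, +0.8869)
n_1 = (-0.6181, +0.7861)
n_2 = (-0.9398, -0.3417)
n_3 = (-0.2241, -0.9746)
n_4 = (+0.8789, -0.4771)
n_5 = (+0.9726, +0.2326)
n_6 = (+0.7626, +0.6469)
  (0,1): δ = 114.31°  ·
  (0,2): δ = 42.50°  ·
  (0,3): δ = 14.56°  ✓
  (0,4): δ = 89.02°  ·
  (0,5): δ = 130.96°  ·
  (0,6): δ = 157.82°  ·
  (1,2): δ = 108.19°  ·
  (1,3): δ = 51.13°  ·
  (1,4): δ = 23.33°  ✓
  (1,5): δ = 65.27°  ·
  (1,6): δ = 92.13°  ·
  (2,3): δ = 122.94°  ·
  (2,4): δ = 48.48°  ·
  (2,5): δ = 6.53°  ✓
  (2,6): δ = 20.32°  ✓
  (3,4): δ = 105.54°  ·
  (3,5): δ = 63.60°  ·
  (3,6): δ = 36.74°  ✓
  (4,5): δ = 138.06°  ·
  (4,6): δ = 111.20°  ·
  (5,6): δ = 153.14°  ·
antipodal pairs: 5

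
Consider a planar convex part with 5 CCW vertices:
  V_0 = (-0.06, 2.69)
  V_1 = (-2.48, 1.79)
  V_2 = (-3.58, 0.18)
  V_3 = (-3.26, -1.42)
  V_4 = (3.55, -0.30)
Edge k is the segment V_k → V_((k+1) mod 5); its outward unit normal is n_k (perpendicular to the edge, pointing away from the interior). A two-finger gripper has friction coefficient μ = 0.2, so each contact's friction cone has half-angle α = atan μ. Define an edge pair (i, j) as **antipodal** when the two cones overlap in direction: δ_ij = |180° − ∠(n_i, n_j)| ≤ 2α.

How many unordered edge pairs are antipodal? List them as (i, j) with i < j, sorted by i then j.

count = 1; pairs: (0,3)

α = atan 0.2 = 11.31°;  2α = 22.62°
n_0 = (-0.3486, +0.9373)
n_1 = (-0.8257, +0.5641)
n_2 = (-0.9806, -0.1961)
n_3 = (+0.1623, -0.9867)
n_4 = (+0.6379, +0.7701)
  (0,1): δ = 144.74°  ·
  (0,2): δ = 99.09°  ·
  (0,3): δ = 11.06°  ✓
  (0,4): δ = 119.97°  ·
  (1,2): δ = 134.35°  ·
  (1,3): δ = 46.32°  ·
  (1,4): δ = 84.71°  ·
  (2,3): δ = 91.97°  ·
  (2,4): δ = 39.06°  ·
  (3,4): δ = 48.97°  ·
antipodal pairs: 1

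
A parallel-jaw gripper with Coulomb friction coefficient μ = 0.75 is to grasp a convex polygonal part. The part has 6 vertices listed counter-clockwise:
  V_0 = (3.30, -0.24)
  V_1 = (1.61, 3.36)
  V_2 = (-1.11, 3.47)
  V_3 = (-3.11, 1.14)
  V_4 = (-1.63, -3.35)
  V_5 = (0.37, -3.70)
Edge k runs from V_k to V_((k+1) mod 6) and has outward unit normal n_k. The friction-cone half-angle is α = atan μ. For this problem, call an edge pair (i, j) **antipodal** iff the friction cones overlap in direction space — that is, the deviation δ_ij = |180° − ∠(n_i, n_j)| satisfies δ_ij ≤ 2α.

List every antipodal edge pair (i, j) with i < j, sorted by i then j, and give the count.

count = 9; pairs: (0,2), (0,3), (0,4), (1,3), (1,4), (1,5), (2,4), (2,5), (3,5)

α = atan 0.75 = 36.87°;  2α = 73.74°
n_0 = (+0.9052, +0.4249)
n_1 = (+0.0404, +0.9992)
n_2 = (-0.7588, +0.6513)
n_3 = (-0.9497, -0.3131)
n_4 = (-0.1724, -0.9850)
n_5 = (+0.7631, -0.6462)
  (0,1): δ = 117.46°  ·
  (0,2): δ = 65.79°  ✓
  (0,3): δ = 6.90°  ✓
  (0,4): δ = 54.93°  ✓
  (0,5): δ = 114.59°  ·
  (1,2): δ = 128.33°  ·
  (1,3): δ = 69.44°  ✓
  (1,4): δ = 7.61°  ✓
  (1,5): δ = 52.06°  ✓
  (2,3): δ = 121.11°  ·
  (2,4): δ = 59.28°  ✓
  (2,5): δ = 0.38°  ✓
  (3,4): δ = 118.17°  ·
  (3,5): δ = 58.50°  ✓
  (4,5): δ = 120.33°  ·
antipodal pairs: 9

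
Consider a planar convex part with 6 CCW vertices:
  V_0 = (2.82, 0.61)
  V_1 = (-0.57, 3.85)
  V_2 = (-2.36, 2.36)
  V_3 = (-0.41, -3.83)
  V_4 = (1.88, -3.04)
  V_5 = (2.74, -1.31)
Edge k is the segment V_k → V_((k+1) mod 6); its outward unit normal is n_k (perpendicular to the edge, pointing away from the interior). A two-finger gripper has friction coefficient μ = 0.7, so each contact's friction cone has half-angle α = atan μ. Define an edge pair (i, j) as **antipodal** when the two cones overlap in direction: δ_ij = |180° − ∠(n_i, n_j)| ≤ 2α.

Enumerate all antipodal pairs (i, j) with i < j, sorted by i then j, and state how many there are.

α = atan 0.7 = 34.99°;  2α = 69.98°
n_0 = (+0.6909, +0.7229)
n_1 = (-0.6398, +0.7686)
n_2 = (-0.9538, -0.3005)
n_3 = (+0.3261, -0.9453)
n_4 = (+0.8955, -0.4451)
n_5 = (+0.9991, -0.0416)
  (0,1): δ = 96.52°  ·
  (0,2): δ = 28.81°  ✓
  (0,3): δ = 62.74°  ✓
  (0,4): δ = 107.27°  ·
  (0,5): δ = 131.32°  ·
  (1,2): δ = 112.29°  ·
  (1,3): δ = 20.74°  ✓
  (1,4): δ = 23.79°  ✓
  (1,5): δ = 47.84°  ✓
  (2,3): δ = 88.45°  ·
  (2,4): δ = 43.92°  ✓
  (2,5): δ = 19.87°  ✓
  (3,4): δ = 135.47°  ·
  (3,5): δ = 111.42°  ·
  (4,5): δ = 155.95°  ·
antipodal pairs: 7

count = 7; pairs: (0,2), (0,3), (1,3), (1,4), (1,5), (2,4), (2,5)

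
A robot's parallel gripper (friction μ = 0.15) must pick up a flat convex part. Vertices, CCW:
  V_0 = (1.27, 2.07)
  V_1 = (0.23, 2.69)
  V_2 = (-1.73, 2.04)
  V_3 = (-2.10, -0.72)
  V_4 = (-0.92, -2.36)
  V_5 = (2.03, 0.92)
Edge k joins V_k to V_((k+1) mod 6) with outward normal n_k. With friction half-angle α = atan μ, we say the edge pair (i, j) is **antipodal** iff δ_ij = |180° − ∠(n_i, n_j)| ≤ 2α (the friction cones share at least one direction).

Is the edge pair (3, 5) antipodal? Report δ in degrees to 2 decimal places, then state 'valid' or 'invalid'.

α = atan 0.15 = 8.53°;  2α = 17.06°
edge 3: e_3 = (+1.18, -1.64);  n_3 = (-0.8117, -0.5840)
edge 5: e_5 = (-0.76, +1.15);  n_5 = (+0.8343, +0.5513)
∠(n_3, n_5) = 177.72°
δ = |180° − 177.72°| = 2.28°
2.28° ≤ 2α = 17.06°  →  valid

δ = 2.28°, valid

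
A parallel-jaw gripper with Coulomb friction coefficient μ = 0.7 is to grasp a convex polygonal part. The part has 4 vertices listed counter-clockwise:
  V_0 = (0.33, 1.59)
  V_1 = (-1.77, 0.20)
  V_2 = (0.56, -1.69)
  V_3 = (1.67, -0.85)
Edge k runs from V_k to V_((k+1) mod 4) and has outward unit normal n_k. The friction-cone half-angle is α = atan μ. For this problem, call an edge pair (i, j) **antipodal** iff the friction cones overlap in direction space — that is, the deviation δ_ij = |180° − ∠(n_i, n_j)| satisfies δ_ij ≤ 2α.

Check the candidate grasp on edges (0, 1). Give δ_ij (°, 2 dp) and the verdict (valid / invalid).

δ = 72.55°, invalid

α = atan 0.7 = 34.99°;  2α = 69.98°
edge 0: e_0 = (-2.10, -1.39);  n_0 = (-0.5519, +0.8339)
edge 1: e_1 = (+2.33, -1.89);  n_1 = (-0.6300, -0.7766)
∠(n_0, n_1) = 107.45°
δ = |180° − 107.45°| = 72.55°
72.55° > 2α = 69.98°  →  invalid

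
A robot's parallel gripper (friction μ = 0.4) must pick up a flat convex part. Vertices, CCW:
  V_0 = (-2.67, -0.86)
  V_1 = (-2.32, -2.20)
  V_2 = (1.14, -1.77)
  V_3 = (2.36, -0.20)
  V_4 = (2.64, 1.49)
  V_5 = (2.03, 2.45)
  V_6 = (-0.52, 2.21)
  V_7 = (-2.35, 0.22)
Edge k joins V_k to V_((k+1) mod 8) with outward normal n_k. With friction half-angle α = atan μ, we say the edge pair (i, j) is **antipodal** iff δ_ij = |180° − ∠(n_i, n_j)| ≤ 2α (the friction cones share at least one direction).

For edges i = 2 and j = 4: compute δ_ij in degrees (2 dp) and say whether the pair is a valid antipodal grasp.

α = atan 0.4 = 21.80°;  2α = 43.60°
edge 2: e_2 = (+1.22, +1.57);  n_2 = (+0.7896, -0.6136)
edge 4: e_4 = (-0.61, +0.96);  n_4 = (+0.8440, +0.5363)
∠(n_2, n_4) = 70.28°
δ = |180° − 70.28°| = 109.72°
109.72° > 2α = 43.60°  →  invalid

δ = 109.72°, invalid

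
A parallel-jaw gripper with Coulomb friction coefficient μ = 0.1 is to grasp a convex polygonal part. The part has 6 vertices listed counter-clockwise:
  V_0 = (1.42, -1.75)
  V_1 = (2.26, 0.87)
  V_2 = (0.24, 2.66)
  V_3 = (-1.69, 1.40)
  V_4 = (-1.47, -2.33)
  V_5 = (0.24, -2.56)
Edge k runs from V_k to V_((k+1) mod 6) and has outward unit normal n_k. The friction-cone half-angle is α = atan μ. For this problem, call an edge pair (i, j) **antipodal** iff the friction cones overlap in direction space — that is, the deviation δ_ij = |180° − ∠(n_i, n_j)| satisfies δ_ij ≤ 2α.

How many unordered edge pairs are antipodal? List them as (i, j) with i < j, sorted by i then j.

count = 1; pairs: (2,5)

α = atan 0.1 = 5.71°;  2α = 11.42°
n_0 = (+0.9523, -0.3053)
n_1 = (+0.6632, +0.7484)
n_2 = (-0.5467, +0.8374)
n_3 = (-0.9983, -0.0589)
n_4 = (-0.1333, -0.9911)
n_5 = (+0.5659, -0.8244)
  (0,1): δ = 113.77°  ·
  (0,2): δ = 39.09°  ·
  (0,3): δ = 21.15°  ·
  (0,4): δ = 100.12°  ·
  (0,5): δ = 142.24°  ·
  (1,2): δ = 105.32°  ·
  (1,3): δ = 45.08°  ·
  (1,4): δ = 33.88°  ·
  (1,5): δ = 76.01°  ·
  (2,3): δ = 119.76°  ·
  (2,4): δ = 40.80°  ·
  (2,5): δ = 1.33°  ✓
  (3,4): δ = 101.04°  ·
  (3,5): δ = 58.91°  ·
  (4,5): δ = 137.87°  ·
antipodal pairs: 1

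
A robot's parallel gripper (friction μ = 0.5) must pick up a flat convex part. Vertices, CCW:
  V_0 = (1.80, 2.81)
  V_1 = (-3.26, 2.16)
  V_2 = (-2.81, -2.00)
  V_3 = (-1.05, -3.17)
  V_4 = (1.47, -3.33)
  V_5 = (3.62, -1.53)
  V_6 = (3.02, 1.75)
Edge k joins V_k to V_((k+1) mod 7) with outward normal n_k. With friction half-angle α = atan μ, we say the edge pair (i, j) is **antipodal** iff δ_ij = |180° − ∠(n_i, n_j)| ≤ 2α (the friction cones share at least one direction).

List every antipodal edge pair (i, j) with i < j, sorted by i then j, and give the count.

count = 8; pairs: (0,2), (0,3), (0,4), (1,5), (1,6), (2,5), (2,6), (3,6)

α = atan 0.5 = 26.57°;  2α = 53.13°
n_0 = (-0.1274, +0.9918)
n_1 = (-0.9942, -0.1075)
n_2 = (-0.5536, -0.8328)
n_3 = (-0.0634, -0.9980)
n_4 = (+0.6419, -0.7668)
n_5 = (+0.9837, +0.1799)
n_6 = (+0.6559, +0.7549)
  (0,1): δ = 91.15°  ·
  (0,2): δ = 40.93°  ✓
  (0,3): δ = 10.95°  ✓
  (0,4): δ = 32.62°  ✓
  (0,5): δ = 93.05°  ·
  (0,6): δ = 131.69°  ·
  (1,2): δ = 129.79°  ·
  (1,3): δ = 99.81°  ·
  (1,4): δ = 56.24°  ·
  (1,5): δ = 4.19°  ✓
  (1,6): δ = 42.84°  ✓
  (2,3): δ = 150.02°  ·
  (2,4): δ = 106.45°  ·
  (2,5): δ = 46.02°  ✓
  (2,6): δ = 7.37°  ✓
  (3,4): δ = 136.43°  ·
  (3,5): δ = 76.00°  ·
  (3,6): δ = 37.35°  ✓
  (4,5): δ = 119.57°  ·
  (4,6): δ = 80.92°  ·
  (5,6): δ = 141.35°  ·
antipodal pairs: 8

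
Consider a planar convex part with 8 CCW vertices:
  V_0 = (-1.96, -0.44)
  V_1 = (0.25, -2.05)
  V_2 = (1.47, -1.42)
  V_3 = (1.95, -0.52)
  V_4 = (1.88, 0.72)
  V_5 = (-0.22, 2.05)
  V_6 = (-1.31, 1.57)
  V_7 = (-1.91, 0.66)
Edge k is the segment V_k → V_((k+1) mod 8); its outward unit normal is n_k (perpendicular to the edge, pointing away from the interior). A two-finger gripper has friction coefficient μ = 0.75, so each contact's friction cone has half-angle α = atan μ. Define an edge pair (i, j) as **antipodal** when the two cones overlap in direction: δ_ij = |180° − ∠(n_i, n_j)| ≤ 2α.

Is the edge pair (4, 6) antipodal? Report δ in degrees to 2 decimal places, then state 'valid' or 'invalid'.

α = atan 0.75 = 36.87°;  2α = 73.74°
edge 4: e_4 = (-2.10, +1.33);  n_4 = (+0.5351, +0.8448)
edge 6: e_6 = (-0.60, -0.91);  n_6 = (-0.8349, +0.5505)
∠(n_4, n_6) = 88.95°
δ = |180° − 88.95°| = 91.05°
91.05° > 2α = 73.74°  →  invalid

δ = 91.05°, invalid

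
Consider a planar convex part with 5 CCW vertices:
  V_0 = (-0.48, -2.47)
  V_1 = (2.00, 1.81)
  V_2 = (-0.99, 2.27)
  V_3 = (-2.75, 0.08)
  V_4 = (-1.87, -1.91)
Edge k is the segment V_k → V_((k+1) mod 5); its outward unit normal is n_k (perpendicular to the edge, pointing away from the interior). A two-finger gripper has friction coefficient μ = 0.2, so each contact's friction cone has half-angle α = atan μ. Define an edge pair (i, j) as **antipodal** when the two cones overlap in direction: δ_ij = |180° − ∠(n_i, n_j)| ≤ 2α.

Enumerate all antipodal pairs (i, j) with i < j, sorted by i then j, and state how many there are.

α = atan 0.2 = 11.31°;  2α = 22.62°
n_0 = (+0.8652, -0.5014)
n_1 = (+0.1521, +0.9884)
n_2 = (-0.7795, +0.6264)
n_3 = (-0.9146, -0.4044)
n_4 = (-0.3737, -0.9276)
  (0,1): δ = 68.66°  ·
  (0,2): δ = 8.70°  ✓
  (0,3): δ = 53.95°  ·
  (0,4): δ = 98.15°  ·
  (1,2): δ = 120.04°  ·
  (1,3): δ = 57.40°  ·
  (1,4): δ = 13.20°  ✓
  (2,3): δ = 117.36°  ·
  (2,4): δ = 73.16°  ·
  (3,4): δ = 135.80°  ·
antipodal pairs: 2

count = 2; pairs: (0,2), (1,4)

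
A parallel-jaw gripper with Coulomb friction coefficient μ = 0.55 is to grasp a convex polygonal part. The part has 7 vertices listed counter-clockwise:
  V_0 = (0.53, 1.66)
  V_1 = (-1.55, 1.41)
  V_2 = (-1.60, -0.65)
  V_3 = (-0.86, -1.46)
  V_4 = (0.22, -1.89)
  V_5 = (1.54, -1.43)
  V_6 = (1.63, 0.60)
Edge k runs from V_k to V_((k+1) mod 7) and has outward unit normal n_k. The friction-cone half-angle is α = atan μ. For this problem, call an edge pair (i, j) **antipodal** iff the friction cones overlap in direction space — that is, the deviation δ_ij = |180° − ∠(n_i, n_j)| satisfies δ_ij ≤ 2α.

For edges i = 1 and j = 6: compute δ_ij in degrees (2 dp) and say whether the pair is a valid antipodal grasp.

α = atan 0.55 = 28.81°;  2α = 57.62°
edge 1: e_1 = (-0.05, -2.06);  n_1 = (-0.9997, +0.0243)
edge 6: e_6 = (-1.10, +1.06);  n_6 = (+0.6939, +0.7201)
∠(n_1, n_6) = 132.55°
δ = |180° − 132.55°| = 47.45°
47.45° ≤ 2α = 57.62°  →  valid

δ = 47.45°, valid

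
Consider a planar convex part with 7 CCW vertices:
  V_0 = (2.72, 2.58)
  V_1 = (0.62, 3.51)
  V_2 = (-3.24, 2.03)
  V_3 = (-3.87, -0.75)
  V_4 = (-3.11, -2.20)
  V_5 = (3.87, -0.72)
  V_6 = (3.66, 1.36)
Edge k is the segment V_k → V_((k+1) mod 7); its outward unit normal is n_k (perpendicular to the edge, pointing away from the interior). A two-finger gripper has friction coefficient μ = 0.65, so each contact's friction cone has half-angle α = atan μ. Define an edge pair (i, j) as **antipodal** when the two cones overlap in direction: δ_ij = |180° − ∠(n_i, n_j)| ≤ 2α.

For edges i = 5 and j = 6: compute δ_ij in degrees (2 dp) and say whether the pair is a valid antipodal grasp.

α = atan 0.65 = 33.02°;  2α = 66.05°
edge 5: e_5 = (-0.21, +2.08);  n_5 = (+0.9949, +0.1005)
edge 6: e_6 = (-0.94, +1.22);  n_6 = (+0.7921, +0.6103)
∠(n_5, n_6) = 31.85°
δ = |180° − 31.85°| = 148.15°
148.15° > 2α = 66.05°  →  invalid

δ = 148.15°, invalid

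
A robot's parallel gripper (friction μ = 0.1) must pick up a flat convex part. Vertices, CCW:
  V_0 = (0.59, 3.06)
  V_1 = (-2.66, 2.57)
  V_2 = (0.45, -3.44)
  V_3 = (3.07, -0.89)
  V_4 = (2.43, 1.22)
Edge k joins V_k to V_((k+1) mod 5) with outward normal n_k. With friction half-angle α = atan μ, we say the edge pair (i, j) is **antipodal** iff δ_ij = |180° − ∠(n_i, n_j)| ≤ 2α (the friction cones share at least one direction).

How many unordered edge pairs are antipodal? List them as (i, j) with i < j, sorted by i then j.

α = atan 0.1 = 5.71°;  2α = 11.42°
n_0 = (-0.1491, +0.9888)
n_1 = (-0.8881, -0.4596)
n_2 = (+0.6975, -0.7166)
n_3 = (+0.9569, +0.2903)
n_4 = (+0.7071, +0.7071)
  (0,1): δ = 71.21°  ·
  (0,2): δ = 35.65°  ·
  (0,3): δ = 98.30°  ·
  (0,4): δ = 126.43°  ·
  (1,2): δ = 73.14°  ·
  (1,3): δ = 10.49°  ✓
  (1,4): δ = 17.64°  ·
  (2,3): δ = 117.35°  ·
  (2,4): δ = 89.22°  ·
  (3,4): δ = 151.87°  ·
antipodal pairs: 1

count = 1; pairs: (1,3)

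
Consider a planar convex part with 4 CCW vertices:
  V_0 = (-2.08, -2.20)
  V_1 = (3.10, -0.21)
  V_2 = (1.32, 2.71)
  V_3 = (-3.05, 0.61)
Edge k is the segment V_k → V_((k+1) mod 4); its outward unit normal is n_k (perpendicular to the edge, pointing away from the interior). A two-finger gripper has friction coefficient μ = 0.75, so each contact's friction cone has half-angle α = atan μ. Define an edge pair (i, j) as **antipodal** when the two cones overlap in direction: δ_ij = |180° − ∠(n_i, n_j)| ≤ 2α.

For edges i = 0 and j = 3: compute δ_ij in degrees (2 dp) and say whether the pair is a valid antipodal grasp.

δ = 88.03°, invalid

α = atan 0.75 = 36.87°;  2α = 73.74°
edge 0: e_0 = (+5.18, +1.99);  n_0 = (+0.3586, -0.9335)
edge 3: e_3 = (+0.97, -2.81);  n_3 = (-0.9453, -0.3263)
∠(n_0, n_3) = 91.97°
δ = |180° − 91.97°| = 88.03°
88.03° > 2α = 73.74°  →  invalid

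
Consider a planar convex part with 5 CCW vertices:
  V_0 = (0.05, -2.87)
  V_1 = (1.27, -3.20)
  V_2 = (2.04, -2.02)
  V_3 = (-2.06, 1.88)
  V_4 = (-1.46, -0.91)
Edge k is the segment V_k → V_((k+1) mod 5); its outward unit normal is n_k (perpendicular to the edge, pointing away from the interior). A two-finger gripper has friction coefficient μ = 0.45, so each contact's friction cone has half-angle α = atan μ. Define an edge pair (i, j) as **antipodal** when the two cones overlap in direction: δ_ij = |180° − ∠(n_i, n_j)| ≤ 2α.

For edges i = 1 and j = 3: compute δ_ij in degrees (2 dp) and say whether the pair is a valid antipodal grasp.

δ = 45.26°, valid

α = atan 0.45 = 24.23°;  2α = 48.46°
edge 1: e_1 = (+0.77, +1.18);  n_1 = (+0.8375, -0.5465)
edge 3: e_3 = (+0.60, -2.79);  n_3 = (-0.9776, -0.2102)
∠(n_1, n_3) = 134.74°
δ = |180° − 134.74°| = 45.26°
45.26° ≤ 2α = 48.46°  →  valid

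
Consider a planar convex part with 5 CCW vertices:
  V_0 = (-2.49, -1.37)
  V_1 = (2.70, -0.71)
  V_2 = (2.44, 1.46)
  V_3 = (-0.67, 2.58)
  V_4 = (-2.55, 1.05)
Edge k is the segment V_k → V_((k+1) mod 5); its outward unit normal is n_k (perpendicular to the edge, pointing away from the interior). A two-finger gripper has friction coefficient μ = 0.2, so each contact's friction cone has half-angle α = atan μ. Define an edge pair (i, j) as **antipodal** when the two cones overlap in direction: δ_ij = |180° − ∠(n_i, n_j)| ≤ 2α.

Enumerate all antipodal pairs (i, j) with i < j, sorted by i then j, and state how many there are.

count = 1; pairs: (1,4)

α = atan 0.2 = 11.31°;  2α = 22.62°
n_0 = (+0.1262, -0.9920)
n_1 = (+0.9929, +0.1190)
n_2 = (+0.3388, +0.9408)
n_3 = (-0.6312, +0.7756)
n_4 = (-0.9997, -0.0248)
  (0,1): δ = 90.41°  ·
  (0,2): δ = 27.05°  ·
  (0,3): δ = 31.89°  ·
  (0,4): δ = 84.17°  ·
  (1,2): δ = 116.64°  ·
  (1,3): δ = 57.69°  ·
  (1,4): δ = 5.41°  ✓
  (2,3): δ = 121.05°  ·
  (2,4): δ = 68.77°  ·
  (3,4): δ = 127.72°  ·
antipodal pairs: 1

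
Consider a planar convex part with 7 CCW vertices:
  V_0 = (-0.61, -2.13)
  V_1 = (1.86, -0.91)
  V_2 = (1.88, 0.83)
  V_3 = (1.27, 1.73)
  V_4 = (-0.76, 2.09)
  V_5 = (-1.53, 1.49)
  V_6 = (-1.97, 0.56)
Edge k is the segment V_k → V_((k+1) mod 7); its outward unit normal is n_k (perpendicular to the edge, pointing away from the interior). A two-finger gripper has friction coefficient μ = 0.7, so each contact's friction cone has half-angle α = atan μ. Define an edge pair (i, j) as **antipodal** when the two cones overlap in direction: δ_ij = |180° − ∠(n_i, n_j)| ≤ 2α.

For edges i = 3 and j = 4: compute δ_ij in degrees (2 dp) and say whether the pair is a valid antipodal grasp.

δ = 132.02°, invalid

α = atan 0.7 = 34.99°;  2α = 69.98°
edge 3: e_3 = (-2.03, +0.36);  n_3 = (+0.1746, +0.9846)
edge 4: e_4 = (-0.77, -0.60);  n_4 = (-0.6146, +0.7888)
∠(n_3, n_4) = 47.98°
δ = |180° − 47.98°| = 132.02°
132.02° > 2α = 69.98°  →  invalid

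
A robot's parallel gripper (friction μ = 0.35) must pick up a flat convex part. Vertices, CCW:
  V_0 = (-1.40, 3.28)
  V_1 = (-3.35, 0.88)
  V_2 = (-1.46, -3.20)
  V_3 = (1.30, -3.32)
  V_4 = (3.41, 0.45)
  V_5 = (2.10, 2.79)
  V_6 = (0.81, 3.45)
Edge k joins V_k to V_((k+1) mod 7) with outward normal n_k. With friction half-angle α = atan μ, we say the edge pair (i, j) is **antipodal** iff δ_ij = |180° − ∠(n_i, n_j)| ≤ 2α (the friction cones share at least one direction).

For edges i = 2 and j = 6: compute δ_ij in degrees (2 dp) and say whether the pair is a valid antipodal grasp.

δ = 6.89°, valid

α = atan 0.35 = 19.29°;  2α = 38.58°
edge 2: e_2 = (+2.76, -0.12);  n_2 = (-0.0434, -0.9991)
edge 6: e_6 = (-2.21, -0.17);  n_6 = (-0.0767, +0.9971)
∠(n_2, n_6) = 173.11°
δ = |180° − 173.11°| = 6.89°
6.89° ≤ 2α = 38.58°  →  valid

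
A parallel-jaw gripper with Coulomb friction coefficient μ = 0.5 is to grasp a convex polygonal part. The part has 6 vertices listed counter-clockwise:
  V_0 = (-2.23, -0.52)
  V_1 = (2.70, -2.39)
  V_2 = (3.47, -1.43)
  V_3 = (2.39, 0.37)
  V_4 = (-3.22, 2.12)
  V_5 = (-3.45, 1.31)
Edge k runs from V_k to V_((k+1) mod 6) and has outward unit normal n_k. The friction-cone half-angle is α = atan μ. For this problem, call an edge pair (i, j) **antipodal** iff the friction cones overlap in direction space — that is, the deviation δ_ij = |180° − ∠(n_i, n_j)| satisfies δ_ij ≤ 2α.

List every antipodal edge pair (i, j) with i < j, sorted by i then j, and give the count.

count = 6; pairs: (0,2), (0,3), (1,4), (2,4), (2,5), (3,5)

α = atan 0.5 = 26.57°;  2α = 53.13°
n_0 = (-0.3547, -0.9350)
n_1 = (+0.7801, -0.6257)
n_2 = (+0.8575, +0.5145)
n_3 = (+0.2978, +0.9546)
n_4 = (-0.9620, +0.2732)
n_5 = (-0.8321, -0.5547)
  (0,1): δ = 107.96°  ·
  (0,2): δ = 38.26°  ✓
  (0,3): δ = 3.45°  ✓
  (0,4): δ = 94.92°  ·
  (0,5): δ = 144.46°  ·
  (1,2): δ = 110.30°  ·
  (1,3): δ = 68.59°  ·
  (1,4): δ = 22.88°  ✓
  (1,5): δ = 72.42°  ·
  (2,3): δ = 138.29°  ·
  (2,4): δ = 46.82°  ✓
  (2,5): δ = 2.73°  ✓
  (3,4): δ = 88.53°  ·
  (3,5): δ = 38.98°  ✓
  (4,5): δ = 130.46°  ·
antipodal pairs: 6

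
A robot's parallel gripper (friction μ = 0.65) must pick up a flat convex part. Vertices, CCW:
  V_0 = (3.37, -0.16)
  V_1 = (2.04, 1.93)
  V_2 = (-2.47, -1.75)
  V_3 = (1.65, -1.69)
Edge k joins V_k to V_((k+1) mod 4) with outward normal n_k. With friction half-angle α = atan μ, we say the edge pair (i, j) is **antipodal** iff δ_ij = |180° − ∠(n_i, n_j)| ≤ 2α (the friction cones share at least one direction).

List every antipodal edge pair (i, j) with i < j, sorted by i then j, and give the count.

count = 3; pairs: (0,2), (1,2), (1,3)

α = atan 0.65 = 33.02°;  2α = 66.05°
n_0 = (+0.8437, +0.5369)
n_1 = (-0.6322, +0.7748)
n_2 = (+0.0146, -0.9999)
n_3 = (+0.6646, -0.7472)
  (0,1): δ = 83.26°  ·
  (0,2): δ = 58.36°  ✓
  (0,3): δ = 99.18°  ·
  (1,2): δ = 38.38°  ✓
  (1,3): δ = 2.44°  ✓
  (2,3): δ = 139.18°  ·
antipodal pairs: 3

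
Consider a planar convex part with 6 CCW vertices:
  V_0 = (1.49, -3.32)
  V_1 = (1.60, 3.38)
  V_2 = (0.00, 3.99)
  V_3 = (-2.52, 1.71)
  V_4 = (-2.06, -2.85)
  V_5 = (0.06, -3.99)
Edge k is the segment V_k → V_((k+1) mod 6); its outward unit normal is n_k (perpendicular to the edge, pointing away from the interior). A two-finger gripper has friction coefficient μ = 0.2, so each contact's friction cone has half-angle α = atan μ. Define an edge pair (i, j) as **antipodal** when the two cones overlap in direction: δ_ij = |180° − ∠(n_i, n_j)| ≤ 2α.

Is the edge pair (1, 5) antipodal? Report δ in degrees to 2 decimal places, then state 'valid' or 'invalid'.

δ = 45.97°, invalid

α = atan 0.2 = 11.31°;  2α = 22.62°
edge 1: e_1 = (-1.60, +0.61);  n_1 = (+0.3562, +0.9344)
edge 5: e_5 = (+1.43, +0.67);  n_5 = (+0.4243, -0.9055)
∠(n_1, n_5) = 134.03°
δ = |180° − 134.03°| = 45.97°
45.97° > 2α = 22.62°  →  invalid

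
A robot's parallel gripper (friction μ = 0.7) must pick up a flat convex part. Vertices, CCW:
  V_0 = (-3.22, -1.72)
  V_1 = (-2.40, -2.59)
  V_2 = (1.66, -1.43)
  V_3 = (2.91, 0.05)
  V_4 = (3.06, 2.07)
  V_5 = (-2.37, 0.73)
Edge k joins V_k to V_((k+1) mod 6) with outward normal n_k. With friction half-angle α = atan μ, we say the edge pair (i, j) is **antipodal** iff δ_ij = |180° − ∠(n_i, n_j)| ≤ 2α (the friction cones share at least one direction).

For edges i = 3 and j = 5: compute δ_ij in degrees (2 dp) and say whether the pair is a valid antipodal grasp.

δ = 14.89°, valid

α = atan 0.7 = 34.99°;  2α = 69.98°
edge 3: e_3 = (+0.15, +2.02);  n_3 = (+0.9973, -0.0741)
edge 5: e_5 = (-0.85, -2.45);  n_5 = (-0.9448, +0.3278)
∠(n_3, n_5) = 165.11°
δ = |180° − 165.11°| = 14.89°
14.89° ≤ 2α = 69.98°  →  valid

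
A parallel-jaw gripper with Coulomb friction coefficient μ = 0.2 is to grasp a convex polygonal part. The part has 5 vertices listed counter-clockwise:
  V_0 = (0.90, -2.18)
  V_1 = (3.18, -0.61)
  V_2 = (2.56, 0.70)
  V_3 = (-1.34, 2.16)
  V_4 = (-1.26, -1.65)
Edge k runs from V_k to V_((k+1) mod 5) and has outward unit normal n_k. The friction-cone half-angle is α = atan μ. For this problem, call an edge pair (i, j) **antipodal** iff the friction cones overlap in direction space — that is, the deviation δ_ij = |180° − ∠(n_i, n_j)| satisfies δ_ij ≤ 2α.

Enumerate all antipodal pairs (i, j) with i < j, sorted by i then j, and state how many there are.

α = atan 0.2 = 11.31°;  2α = 22.62°
n_0 = (+0.5671, -0.8236)
n_1 = (+0.9039, +0.4278)
n_2 = (+0.3506, +0.9365)
n_3 = (-0.9998, -0.0210)
n_4 = (-0.2383, -0.9712)
  (0,1): δ = 99.22°  ·
  (0,2): δ = 55.08°  ·
  (0,3): δ = 56.65°  ·
  (0,4): δ = 131.66°  ·
  (1,2): δ = 135.85°  ·
  (1,3): δ = 24.12°  ·
  (1,4): δ = 50.89°  ·
  (2,3): δ = 68.27°  ·
  (2,4): δ = 6.74°  ✓
  (3,4): δ = 104.99°  ·
antipodal pairs: 1

count = 1; pairs: (2,4)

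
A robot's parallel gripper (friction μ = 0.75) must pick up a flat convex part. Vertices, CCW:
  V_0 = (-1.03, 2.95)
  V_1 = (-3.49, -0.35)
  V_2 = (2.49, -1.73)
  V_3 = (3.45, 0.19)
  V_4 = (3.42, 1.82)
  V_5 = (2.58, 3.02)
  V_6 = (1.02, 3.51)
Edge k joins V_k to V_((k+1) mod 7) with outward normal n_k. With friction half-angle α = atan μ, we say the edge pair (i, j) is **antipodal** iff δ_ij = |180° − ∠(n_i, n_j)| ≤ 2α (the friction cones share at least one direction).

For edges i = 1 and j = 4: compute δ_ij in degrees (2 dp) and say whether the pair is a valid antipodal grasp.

α = atan 0.75 = 36.87°;  2α = 73.74°
edge 1: e_1 = (+5.98, -1.38);  n_1 = (-0.2249, -0.9744)
edge 4: e_4 = (-0.84, +1.20);  n_4 = (+0.8192, +0.5735)
∠(n_1, n_4) = 137.99°
δ = |180° − 137.99°| = 42.01°
42.01° ≤ 2α = 73.74°  →  valid

δ = 42.01°, valid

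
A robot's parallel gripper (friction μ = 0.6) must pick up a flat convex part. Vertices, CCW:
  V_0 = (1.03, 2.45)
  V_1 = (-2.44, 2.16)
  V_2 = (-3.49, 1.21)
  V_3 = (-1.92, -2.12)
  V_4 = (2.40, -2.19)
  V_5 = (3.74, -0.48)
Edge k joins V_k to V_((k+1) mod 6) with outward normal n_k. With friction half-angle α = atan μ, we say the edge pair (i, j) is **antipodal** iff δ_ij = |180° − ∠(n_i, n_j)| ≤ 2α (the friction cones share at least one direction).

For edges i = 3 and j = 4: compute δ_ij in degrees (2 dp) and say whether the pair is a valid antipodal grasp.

α = atan 0.6 = 30.96°;  2α = 61.93°
edge 3: e_3 = (+4.32, -0.07);  n_3 = (-0.0162, -0.9999)
edge 4: e_4 = (+1.34, +1.71);  n_4 = (+0.7871, -0.6168)
∠(n_3, n_4) = 52.85°
δ = |180° − 52.85°| = 127.15°
127.15° > 2α = 61.93°  →  invalid

δ = 127.15°, invalid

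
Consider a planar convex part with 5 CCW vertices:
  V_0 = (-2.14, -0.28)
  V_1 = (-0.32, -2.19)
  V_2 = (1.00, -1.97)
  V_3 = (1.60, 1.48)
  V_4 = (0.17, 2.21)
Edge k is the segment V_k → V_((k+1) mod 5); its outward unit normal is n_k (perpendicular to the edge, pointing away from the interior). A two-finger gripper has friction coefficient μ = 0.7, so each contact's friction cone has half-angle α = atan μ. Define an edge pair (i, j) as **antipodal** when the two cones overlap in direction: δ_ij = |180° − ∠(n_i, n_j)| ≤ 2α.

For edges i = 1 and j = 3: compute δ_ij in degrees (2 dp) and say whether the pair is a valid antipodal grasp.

α = atan 0.7 = 34.99°;  2α = 69.98°
edge 1: e_1 = (+1.32, +0.22);  n_1 = (+0.1644, -0.9864)
edge 3: e_3 = (-1.43, +0.73);  n_3 = (+0.4547, +0.8907)
∠(n_1, n_3) = 143.49°
δ = |180° − 143.49°| = 36.51°
36.51° ≤ 2α = 69.98°  →  valid

δ = 36.51°, valid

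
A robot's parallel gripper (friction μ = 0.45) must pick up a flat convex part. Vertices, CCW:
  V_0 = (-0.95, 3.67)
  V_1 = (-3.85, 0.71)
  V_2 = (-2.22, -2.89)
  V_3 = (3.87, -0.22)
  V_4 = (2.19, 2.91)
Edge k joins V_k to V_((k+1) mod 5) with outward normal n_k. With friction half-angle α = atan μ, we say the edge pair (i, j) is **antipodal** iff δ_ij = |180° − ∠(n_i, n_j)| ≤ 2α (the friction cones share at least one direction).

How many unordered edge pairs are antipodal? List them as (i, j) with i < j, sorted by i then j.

α = atan 0.45 = 24.23°;  2α = 48.46°
n_0 = (-0.7143, +0.6998)
n_1 = (-0.9110, -0.4125)
n_2 = (+0.4015, -0.9158)
n_3 = (+0.8811, +0.4729)
n_4 = (+0.2352, +0.9719)
  (0,1): δ = 111.23°  ·
  (0,2): δ = 21.91°  ✓
  (0,3): δ = 72.64°  ·
  (0,4): δ = 120.81°  ·
  (1,2): δ = 90.69°  ·
  (1,3): δ = 3.86°  ✓
  (1,4): δ = 52.03°  ·
  (2,3): δ = 85.45°  ·
  (2,4): δ = 37.28°  ✓
  (3,4): δ = 131.83°  ·
antipodal pairs: 3

count = 3; pairs: (0,2), (1,3), (2,4)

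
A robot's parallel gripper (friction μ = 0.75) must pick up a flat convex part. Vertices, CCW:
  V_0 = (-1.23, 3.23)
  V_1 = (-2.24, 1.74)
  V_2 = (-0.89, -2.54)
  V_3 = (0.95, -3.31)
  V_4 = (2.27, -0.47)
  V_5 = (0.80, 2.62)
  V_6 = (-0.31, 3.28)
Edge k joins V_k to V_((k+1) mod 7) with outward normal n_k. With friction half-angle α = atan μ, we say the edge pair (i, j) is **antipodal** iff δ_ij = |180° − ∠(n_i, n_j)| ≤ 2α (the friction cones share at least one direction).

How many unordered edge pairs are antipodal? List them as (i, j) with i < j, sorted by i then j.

α = atan 0.75 = 36.87°;  2α = 73.74°
n_0 = (-0.8278, +0.5611)
n_1 = (-0.9537, -0.3008)
n_2 = (-0.3860, -0.9225)
n_3 = (+0.9068, -0.4215)
n_4 = (+0.9030, +0.4296)
n_5 = (+0.5111, +0.8595)
n_6 = (-0.0543, +0.9985)
  (0,1): δ = 128.36°  ·
  (0,2): δ = 78.58°  ·
  (0,3): δ = 9.20°  ✓
  (0,4): δ = 59.57°  ✓
  (0,5): δ = 93.40°  ·
  (0,6): δ = 127.24°  ·
  (1,2): δ = 130.21°  ·
  (1,3): δ = 42.43°  ✓
  (1,4): δ = 7.94°  ✓
  (1,5): δ = 41.76°  ✓
  (1,6): δ = 75.60°  ·
  (2,3): δ = 92.22°  ·
  (2,4): δ = 41.85°  ✓
  (2,5): δ = 8.03°  ✓
  (2,6): δ = 25.82°  ✓
  (3,4): δ = 129.63°  ·
  (3,5): δ = 95.81°  ·
  (3,6): δ = 61.96°  ✓
  (4,5): δ = 146.18°  ·
  (4,6): δ = 112.33°  ·
  (5,6): δ = 146.15°  ·
antipodal pairs: 9

count = 9; pairs: (0,3), (0,4), (1,3), (1,4), (1,5), (2,4), (2,5), (2,6), (3,6)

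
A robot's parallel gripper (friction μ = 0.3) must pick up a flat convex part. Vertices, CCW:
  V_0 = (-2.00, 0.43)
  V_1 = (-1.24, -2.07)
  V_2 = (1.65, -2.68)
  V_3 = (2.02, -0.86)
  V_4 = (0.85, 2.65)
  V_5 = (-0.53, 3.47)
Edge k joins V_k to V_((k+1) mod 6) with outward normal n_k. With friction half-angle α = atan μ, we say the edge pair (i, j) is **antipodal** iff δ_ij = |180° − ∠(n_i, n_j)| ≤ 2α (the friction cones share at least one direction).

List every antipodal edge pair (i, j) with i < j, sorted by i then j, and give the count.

count = 4; pairs: (0,2), (0,3), (1,4), (2,5)

α = atan 0.3 = 16.70°;  2α = 33.40°
n_0 = (-0.9568, -0.2909)
n_1 = (-0.2065, -0.9784)
n_2 = (+0.9800, -0.1992)
n_3 = (+0.9487, +0.3162)
n_4 = (+0.5108, +0.8597)
n_5 = (-0.9003, +0.4353)
  (0,1): δ = 118.83°  ·
  (0,2): δ = 28.40°  ✓
  (0,3): δ = 1.53°  ✓
  (0,4): δ = 42.37°  ·
  (0,5): δ = 137.28°  ·
  (1,2): δ = 89.57°  ·
  (1,3): δ = 59.65°  ·
  (1,4): δ = 18.80°  ✓
  (1,5): δ = 76.11°  ·
  (2,3): δ = 150.07°  ·
  (2,4): δ = 109.23°  ·
  (2,5): δ = 14.31°  ✓
  (3,4): δ = 139.15°  ·
  (3,5): δ = 44.24°  ·
  (4,5): δ = 85.09°  ·
antipodal pairs: 4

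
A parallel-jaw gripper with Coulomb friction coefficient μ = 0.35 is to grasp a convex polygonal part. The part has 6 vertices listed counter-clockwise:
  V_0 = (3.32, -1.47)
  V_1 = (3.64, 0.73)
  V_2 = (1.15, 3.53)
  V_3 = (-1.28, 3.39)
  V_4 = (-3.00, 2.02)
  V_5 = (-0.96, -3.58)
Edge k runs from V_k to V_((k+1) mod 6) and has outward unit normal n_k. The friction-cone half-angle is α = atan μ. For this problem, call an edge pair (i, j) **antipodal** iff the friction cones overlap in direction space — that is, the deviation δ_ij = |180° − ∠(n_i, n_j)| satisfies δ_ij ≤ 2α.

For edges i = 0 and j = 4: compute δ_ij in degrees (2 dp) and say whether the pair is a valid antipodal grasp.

δ = 28.29°, valid

α = atan 0.35 = 19.29°;  2α = 38.58°
edge 0: e_0 = (+0.32, +2.20);  n_0 = (+0.9896, -0.1439)
edge 4: e_4 = (+2.04, -5.60);  n_4 = (-0.9396, -0.3423)
∠(n_0, n_4) = 151.71°
δ = |180° − 151.71°| = 28.29°
28.29° ≤ 2α = 38.58°  →  valid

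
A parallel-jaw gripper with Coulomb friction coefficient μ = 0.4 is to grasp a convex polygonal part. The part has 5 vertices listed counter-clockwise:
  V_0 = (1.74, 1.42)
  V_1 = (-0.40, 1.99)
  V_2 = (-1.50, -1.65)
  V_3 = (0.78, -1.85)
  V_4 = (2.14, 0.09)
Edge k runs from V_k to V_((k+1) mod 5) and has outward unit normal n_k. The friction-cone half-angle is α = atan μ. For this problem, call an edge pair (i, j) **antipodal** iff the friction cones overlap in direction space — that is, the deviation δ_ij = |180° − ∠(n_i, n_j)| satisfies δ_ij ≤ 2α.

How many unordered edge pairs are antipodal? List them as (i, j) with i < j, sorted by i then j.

α = atan 0.4 = 21.80°;  2α = 43.60°
n_0 = (+0.2574, +0.9663)
n_1 = (-0.9572, +0.2893)
n_2 = (-0.0874, -0.9962)
n_3 = (+0.8188, -0.5740)
n_4 = (+0.9576, +0.2880)
  (0,1): δ = 91.90°  ·
  (0,2): δ = 9.90°  ✓
  (0,3): δ = 69.88°  ·
  (0,4): δ = 121.65°  ·
  (1,2): δ = 78.20°  ·
  (1,3): δ = 18.22°  ✓
  (1,4): δ = 33.55°  ✓
  (2,3): δ = 120.02°  ·
  (2,4): δ = 68.25°  ·
  (3,4): δ = 128.23°  ·
antipodal pairs: 3

count = 3; pairs: (0,2), (1,3), (1,4)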